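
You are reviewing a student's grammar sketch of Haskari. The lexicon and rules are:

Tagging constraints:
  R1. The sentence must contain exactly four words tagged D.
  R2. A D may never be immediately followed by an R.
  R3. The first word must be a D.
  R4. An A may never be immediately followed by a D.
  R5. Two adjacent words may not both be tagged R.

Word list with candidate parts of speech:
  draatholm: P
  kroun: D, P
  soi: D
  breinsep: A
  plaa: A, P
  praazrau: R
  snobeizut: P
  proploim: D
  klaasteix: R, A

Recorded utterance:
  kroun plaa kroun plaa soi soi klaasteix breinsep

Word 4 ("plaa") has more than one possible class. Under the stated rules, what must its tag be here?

P

Candidates per position — 1:kroun {D,P}; 2:plaa {A,P}; 3:kroun {D,P}; 4:plaa {A,P}; 5:soi {D}; 6:soi {D}; 7:klaasteix {R,A}; 8:breinsep {A}.
Position 1: tagging it P would leave rule 1 unsatisfiable, so it must be D.
Position 3: tagging it P would leave rule 1 unsatisfiable, so it must be D.
Position 4: tagging it A would leave rule 4 unsatisfiable, so it must be P.
Position 7: tagging it R would leave rule 2 unsatisfiable, so it must be A.
Position 2: tagging it A would leave rule 4 unsatisfiable, so it must be P.
That leaves exactly one tagging: D P D P D D A A.
Check: rule 1 satisfied; rule 2 satisfied; rule 3 satisfied; rule 4 satisfied; rule 5 satisfied.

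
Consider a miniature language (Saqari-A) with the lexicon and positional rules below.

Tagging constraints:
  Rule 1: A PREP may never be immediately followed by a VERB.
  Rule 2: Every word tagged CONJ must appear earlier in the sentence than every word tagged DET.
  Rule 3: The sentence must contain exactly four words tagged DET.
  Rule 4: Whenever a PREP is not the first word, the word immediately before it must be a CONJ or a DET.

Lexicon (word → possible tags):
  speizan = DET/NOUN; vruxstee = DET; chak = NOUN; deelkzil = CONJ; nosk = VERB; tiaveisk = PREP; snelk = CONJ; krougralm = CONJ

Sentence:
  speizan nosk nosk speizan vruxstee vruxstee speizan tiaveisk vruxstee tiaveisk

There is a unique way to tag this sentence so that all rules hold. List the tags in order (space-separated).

Candidates per position — 1:speizan {DET,NOUN}; 2:nosk {VERB}; 3:nosk {VERB}; 4:speizan {DET,NOUN}; 5:vruxstee {DET}; 6:vruxstee {DET}; 7:speizan {DET,NOUN}; 8:tiaveisk {PREP}; 9:vruxstee {DET}; 10:tiaveisk {PREP}.
If word 7 were NOUN, no tagging could satisfy rule 4; so word 7 is DET.
If word 1 were DET, no tagging could satisfy rule 3; so word 1 is NOUN.
If word 4 were DET, no tagging could satisfy rule 3; so word 4 is NOUN.
The unique satisfying tagging is: NOUN VERB VERB NOUN DET DET DET PREP DET PREP.
Rule-by-rule: rule 1 ok; rule 2 ok; rule 3 ok; rule 4 ok.

NOUN VERB VERB NOUN DET DET DET PREP DET PREP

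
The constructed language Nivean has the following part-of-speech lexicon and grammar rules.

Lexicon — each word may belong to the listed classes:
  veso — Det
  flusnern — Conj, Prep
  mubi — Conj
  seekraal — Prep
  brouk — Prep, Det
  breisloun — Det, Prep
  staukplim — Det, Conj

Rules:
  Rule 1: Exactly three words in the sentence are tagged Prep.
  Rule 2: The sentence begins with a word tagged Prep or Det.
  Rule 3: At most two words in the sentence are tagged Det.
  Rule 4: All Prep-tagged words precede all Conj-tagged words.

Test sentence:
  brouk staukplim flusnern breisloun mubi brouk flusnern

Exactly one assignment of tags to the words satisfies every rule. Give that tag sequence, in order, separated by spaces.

Prep Det Prep Prep Conj Det Conj

Candidates per position — 1:brouk {Prep,Det}; 2:staukplim {Det,Conj}; 3:flusnern {Conj,Prep}; 4:breisloun {Det,Prep}; 5:mubi {Conj}; 6:brouk {Prep,Det}; 7:flusnern {Conj,Prep}.
Position 6: tagging it Prep would leave rule 4 unsatisfiable, so it must be Det.
Position 7: tagging it Prep would leave rule 4 unsatisfiable, so it must be Conj.
Position 1: tagging it Det would leave rule 1 unsatisfiable, so it must be Prep.
Position 3: tagging it Conj would leave rule 1 unsatisfiable, so it must be Prep.
Position 4: tagging it Det would leave rule 1 unsatisfiable, so it must be Prep.
Position 2: tagging it Conj would leave rule 4 unsatisfiable, so it must be Det.
So the tagging must be: Prep Det Prep Prep Conj Det Conj.
Rule-by-rule: rule 1 satisfied; rule 2 satisfied; rule 3 satisfied; rule 4 satisfied.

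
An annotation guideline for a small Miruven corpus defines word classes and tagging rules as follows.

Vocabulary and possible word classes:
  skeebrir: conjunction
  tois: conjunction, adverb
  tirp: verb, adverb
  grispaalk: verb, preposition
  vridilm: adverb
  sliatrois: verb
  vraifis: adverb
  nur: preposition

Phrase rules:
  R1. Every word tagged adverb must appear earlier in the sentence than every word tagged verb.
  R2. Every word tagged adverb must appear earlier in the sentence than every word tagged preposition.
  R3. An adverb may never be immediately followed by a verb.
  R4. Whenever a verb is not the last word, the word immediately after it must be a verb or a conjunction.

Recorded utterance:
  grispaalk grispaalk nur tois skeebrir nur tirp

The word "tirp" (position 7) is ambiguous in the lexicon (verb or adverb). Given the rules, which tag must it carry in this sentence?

verb

Candidates per position — 1:grispaalk {verb,preposition}; 2:grispaalk {verb,preposition}; 3:nur {preposition}; 4:tois {conjunction,adverb}; 5:skeebrir {conjunction}; 6:nur {preposition}; 7:tirp {verb,adverb}.
If word 1 were verb, no tagging could satisfy rule 4; so word 1 is preposition.
If word 2 were verb, no tagging could satisfy rule 4; so word 2 is preposition.
If word 4 were adverb, no tagging could satisfy rule 2; so word 4 is conjunction.
If word 7 were adverb, no tagging could satisfy rule 2; so word 7 is verb.
The unique satisfying tagging is: preposition preposition preposition conjunction conjunction preposition verb.
Check: rule 1 ✓; rule 2 ✓; rule 3 ✓; rule 4 ✓.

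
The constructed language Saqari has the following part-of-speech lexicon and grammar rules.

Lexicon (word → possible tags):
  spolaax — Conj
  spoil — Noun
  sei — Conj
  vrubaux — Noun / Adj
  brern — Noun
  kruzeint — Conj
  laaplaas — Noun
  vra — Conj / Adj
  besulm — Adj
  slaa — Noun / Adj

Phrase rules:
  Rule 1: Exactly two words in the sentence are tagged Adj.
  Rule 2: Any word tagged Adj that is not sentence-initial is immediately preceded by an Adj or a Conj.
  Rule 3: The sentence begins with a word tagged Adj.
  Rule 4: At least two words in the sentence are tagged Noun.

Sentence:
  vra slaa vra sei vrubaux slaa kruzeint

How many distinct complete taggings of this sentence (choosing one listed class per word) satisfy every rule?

2

Candidates per position — 1:vra {Conj,Adj}; 2:slaa {Noun,Adj}; 3:vra {Conj,Adj}; 4:sei {Conj}; 5:vrubaux {Noun,Adj}; 6:slaa {Noun,Adj}; 7:kruzeint {Conj}.
There are 32 candidate sequences in total.
The sequences that satisfy every rule: Adj Noun Conj Conj Adj Noun Conj; Adj Adj Conj Conj Noun Noun Conj.
Count = 2.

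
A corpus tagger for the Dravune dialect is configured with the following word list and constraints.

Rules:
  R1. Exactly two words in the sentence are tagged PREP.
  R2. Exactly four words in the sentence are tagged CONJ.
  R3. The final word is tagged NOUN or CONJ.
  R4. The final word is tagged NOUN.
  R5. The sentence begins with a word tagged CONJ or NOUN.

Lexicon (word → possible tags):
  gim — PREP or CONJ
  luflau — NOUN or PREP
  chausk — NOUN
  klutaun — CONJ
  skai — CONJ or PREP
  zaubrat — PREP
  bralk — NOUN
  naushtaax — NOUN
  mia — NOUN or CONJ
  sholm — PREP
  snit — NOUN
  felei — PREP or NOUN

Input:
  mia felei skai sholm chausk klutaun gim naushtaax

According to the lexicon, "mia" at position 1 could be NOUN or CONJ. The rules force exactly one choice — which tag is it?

CONJ

Candidates per position — 1:mia {NOUN,CONJ}; 2:felei {PREP,NOUN}; 3:skai {CONJ,PREP}; 4:sholm {PREP}; 5:chausk {NOUN}; 6:klutaun {CONJ}; 7:gim {PREP,CONJ}; 8:naushtaax {NOUN}.
If word 1 were NOUN, no tagging could satisfy rule 2; so word 1 is CONJ.
If word 3 were PREP, no tagging could satisfy rule 2; so word 3 is CONJ.
If word 7 were PREP, no tagging could satisfy rule 2; so word 7 is CONJ.
If word 2 were NOUN, no tagging could satisfy rule 1; so word 2 is PREP.
That leaves exactly one tagging: CONJ PREP CONJ PREP NOUN CONJ CONJ NOUN.
Rule-by-rule: rule 1 holds; rule 2 holds; rule 3 holds; rule 4 holds; rule 5 holds.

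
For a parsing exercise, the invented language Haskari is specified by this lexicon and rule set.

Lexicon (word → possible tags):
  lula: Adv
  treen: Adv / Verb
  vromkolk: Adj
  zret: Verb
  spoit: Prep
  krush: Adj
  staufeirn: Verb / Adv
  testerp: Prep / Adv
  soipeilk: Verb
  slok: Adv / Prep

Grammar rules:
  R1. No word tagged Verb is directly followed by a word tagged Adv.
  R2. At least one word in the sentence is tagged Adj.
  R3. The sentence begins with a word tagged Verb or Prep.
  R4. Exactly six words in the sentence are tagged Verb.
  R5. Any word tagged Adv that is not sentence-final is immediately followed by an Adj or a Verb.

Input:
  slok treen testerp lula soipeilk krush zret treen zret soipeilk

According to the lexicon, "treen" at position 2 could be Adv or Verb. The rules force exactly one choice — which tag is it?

Candidates per position — 1:slok {Adv,Prep}; 2:treen {Adv,Verb}; 3:testerp {Prep,Adv}; 4:lula {Adv}; 5:soipeilk {Verb}; 6:krush {Adj}; 7:zret {Verb}; 8:treen {Adv,Verb}; 9:zret {Verb}; 10:soipeilk {Verb}.
Position 1: Adv is ruled out by rule 3; that leaves Prep.
Position 2: Adv is ruled out by rule 4; that leaves Verb.
Position 3: Adv is ruled out by rule 1; that leaves Prep.
Position 8: Adv is ruled out by rule 1; that leaves Verb.
The unique satisfying tagging is: Prep Verb Prep Adv Verb Adj Verb Verb Verb Verb.
Verifying each rule — rule 1 holds; rule 2 holds; rule 3 holds; rule 4 holds; rule 5 holds.

Verb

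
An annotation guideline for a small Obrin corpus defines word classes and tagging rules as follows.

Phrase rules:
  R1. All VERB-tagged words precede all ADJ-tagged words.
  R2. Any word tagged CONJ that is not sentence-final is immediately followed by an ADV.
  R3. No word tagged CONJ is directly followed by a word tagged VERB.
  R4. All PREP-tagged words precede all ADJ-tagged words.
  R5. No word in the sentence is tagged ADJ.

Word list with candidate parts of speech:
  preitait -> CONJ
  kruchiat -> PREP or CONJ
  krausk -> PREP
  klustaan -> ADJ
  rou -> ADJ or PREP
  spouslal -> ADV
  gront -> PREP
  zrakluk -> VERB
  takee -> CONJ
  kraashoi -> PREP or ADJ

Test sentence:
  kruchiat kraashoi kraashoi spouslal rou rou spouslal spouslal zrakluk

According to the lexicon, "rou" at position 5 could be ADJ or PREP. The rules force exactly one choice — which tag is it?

Candidates per position — 1:kruchiat {PREP,CONJ}; 2:kraashoi {PREP,ADJ}; 3:kraashoi {PREP,ADJ}; 4:spouslal {ADV}; 5:rou {ADJ,PREP}; 6:rou {ADJ,PREP}; 7:spouslal {ADV}; 8:spouslal {ADV}; 9:zrakluk {VERB}.
Position 1: CONJ is ruled out by rule 2; that leaves PREP.
Position 2: ADJ is ruled out by rule 1; that leaves PREP.
Position 3: ADJ is ruled out by rule 1; that leaves PREP.
Position 5: ADJ is ruled out by rule 1; that leaves PREP.
Position 6: ADJ is ruled out by rule 1; that leaves PREP.
The only consistent sequence is: PREP PREP PREP ADV PREP PREP ADV ADV VERB.
Rule-by-rule: rule 1 ok; rule 2 ok; rule 3 ok; rule 4 ok; rule 5 ok.

PREP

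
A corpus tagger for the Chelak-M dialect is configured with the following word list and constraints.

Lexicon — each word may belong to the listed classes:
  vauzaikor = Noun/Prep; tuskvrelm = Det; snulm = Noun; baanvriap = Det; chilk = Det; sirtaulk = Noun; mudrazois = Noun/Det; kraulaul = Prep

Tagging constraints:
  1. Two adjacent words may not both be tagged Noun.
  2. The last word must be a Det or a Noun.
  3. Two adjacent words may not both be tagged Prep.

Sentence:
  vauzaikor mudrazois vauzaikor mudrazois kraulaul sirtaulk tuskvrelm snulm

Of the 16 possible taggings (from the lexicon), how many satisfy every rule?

8

Candidates per position — 1:vauzaikor {Noun,Prep}; 2:mudrazois {Noun,Det}; 3:vauzaikor {Noun,Prep}; 4:mudrazois {Noun,Det}; 5:kraulaul {Prep}; 6:sirtaulk {Noun}; 7:tuskvrelm {Det}; 8:snulm {Noun}.
There are 16 candidate sequences in total.
Checking each against the rules leaves 8 sequences.
Count = 8.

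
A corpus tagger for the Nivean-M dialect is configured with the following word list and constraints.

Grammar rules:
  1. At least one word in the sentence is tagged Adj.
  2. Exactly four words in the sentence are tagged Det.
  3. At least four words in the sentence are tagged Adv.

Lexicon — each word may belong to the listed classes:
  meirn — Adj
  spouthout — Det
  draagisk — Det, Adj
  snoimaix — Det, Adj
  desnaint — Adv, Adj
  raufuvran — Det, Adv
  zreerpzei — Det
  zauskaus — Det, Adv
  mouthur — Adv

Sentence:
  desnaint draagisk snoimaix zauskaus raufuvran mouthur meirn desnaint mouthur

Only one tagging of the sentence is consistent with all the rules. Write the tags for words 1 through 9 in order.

Adv Det Det Det Det Adv Adj Adv Adv

Candidates per position — 1:desnaint {Adv,Adj}; 2:draagisk {Det,Adj}; 3:snoimaix {Det,Adj}; 4:zauskaus {Det,Adv}; 5:raufuvran {Det,Adv}; 6:mouthur {Adv}; 7:meirn {Adj}; 8:desnaint {Adv,Adj}; 9:mouthur {Adv}.
At position 2, choosing Adj makes rule 2 impossible to satisfy; hence Det.
At position 3, choosing Adj makes rule 2 impossible to satisfy; hence Det.
At position 4, choosing Adv makes rule 2 impossible to satisfy; hence Det.
At position 5, choosing Adv makes rule 2 impossible to satisfy; hence Det.
At position 8, choosing Adj makes rule 3 impossible to satisfy; hence Adv.
At position 1, choosing Adj makes rule 3 impossible to satisfy; hence Adv.
So the tagging must be: Adv Det Det Det Det Adv Adj Adv Adv.
Check: rule 1 ✓; rule 2 ✓; rule 3 ✓.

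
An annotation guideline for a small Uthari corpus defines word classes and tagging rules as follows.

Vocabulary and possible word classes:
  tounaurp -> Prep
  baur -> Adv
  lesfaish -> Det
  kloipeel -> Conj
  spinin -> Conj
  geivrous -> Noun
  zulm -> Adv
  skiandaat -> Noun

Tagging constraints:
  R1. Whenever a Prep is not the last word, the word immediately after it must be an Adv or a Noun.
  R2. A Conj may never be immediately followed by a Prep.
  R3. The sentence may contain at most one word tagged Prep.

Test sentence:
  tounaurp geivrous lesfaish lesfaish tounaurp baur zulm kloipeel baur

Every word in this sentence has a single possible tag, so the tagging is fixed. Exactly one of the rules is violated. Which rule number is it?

3

Fixed tagging: Prep Noun Det Det Prep Adv Adv Conj Adv.
Rule check: R1 ✓, R2 ✓, R3 ✗.
Only rule 3 fails.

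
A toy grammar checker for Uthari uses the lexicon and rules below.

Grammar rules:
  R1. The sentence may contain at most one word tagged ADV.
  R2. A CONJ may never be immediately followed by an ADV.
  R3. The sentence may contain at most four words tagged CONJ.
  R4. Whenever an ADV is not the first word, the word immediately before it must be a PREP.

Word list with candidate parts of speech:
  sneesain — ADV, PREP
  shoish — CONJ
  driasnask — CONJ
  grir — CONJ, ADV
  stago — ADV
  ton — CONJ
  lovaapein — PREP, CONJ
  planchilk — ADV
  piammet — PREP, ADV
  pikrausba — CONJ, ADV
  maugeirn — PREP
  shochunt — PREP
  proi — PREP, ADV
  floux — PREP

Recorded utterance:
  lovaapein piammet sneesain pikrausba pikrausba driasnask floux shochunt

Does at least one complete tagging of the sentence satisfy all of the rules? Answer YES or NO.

Candidates per position — 1:lovaapein {PREP,CONJ}; 2:piammet {PREP,ADV}; 3:sneesain {ADV,PREP}; 4:pikrausba {CONJ,ADV}; 5:pikrausba {CONJ,ADV}; 6:driasnask {CONJ}; 7:floux {PREP}; 8:shochunt {PREP}.
One satisfying assignment: PREP PREP PREP ADV CONJ CONJ PREP PREP.
Check: rule 1 holds; rule 2 holds; rule 3 holds; rule 4 holds.

YES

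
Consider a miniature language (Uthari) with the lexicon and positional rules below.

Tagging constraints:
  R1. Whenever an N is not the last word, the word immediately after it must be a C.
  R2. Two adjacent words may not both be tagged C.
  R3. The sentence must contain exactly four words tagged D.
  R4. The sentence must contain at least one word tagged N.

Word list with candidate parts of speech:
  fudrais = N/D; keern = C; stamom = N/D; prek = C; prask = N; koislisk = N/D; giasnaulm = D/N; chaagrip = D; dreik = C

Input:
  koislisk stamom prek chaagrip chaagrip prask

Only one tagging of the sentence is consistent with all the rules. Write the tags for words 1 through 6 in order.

D D C D D N

Candidates per position — 1:koislisk {N,D}; 2:stamom {N,D}; 3:prek {C}; 4:chaagrip {D}; 5:chaagrip {D}; 6:prask {N}.
If word 1 were N, no tagging could satisfy rule 1; so word 1 is D.
If word 2 were N, no tagging could satisfy rule 3; so word 2 is D.
The unique satisfying tagging is: D D C D D N.
Check: rule 1 satisfied; rule 2 satisfied; rule 3 satisfied; rule 4 satisfied.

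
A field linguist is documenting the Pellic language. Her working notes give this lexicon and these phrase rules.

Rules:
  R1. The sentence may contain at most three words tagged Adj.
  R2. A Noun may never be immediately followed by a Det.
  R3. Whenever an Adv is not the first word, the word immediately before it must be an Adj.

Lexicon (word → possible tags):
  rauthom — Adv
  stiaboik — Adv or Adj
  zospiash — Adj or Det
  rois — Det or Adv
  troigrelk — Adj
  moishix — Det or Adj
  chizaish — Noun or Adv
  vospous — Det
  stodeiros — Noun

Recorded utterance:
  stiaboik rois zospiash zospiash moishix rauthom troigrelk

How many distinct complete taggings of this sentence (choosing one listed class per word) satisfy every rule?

5

Candidates per position — 1:stiaboik {Adv,Adj}; 2:rois {Det,Adv}; 3:zospiash {Adj,Det}; 4:zospiash {Adj,Det}; 5:moishix {Det,Adj}; 6:rauthom {Adv}; 7:troigrelk {Adj}.
There are 32 candidate sequences in total.
The sequences that satisfy every rule: Adv Det Adj Det Adj Adv Adj; Adv Det Det Adj Adj Adv Adj; Adv Det Det Det Adj Adv Adj; Adj Det Det Det Adj Adv Adj; Adj Adv Det Det Adj Adv Adj.
Count = 5.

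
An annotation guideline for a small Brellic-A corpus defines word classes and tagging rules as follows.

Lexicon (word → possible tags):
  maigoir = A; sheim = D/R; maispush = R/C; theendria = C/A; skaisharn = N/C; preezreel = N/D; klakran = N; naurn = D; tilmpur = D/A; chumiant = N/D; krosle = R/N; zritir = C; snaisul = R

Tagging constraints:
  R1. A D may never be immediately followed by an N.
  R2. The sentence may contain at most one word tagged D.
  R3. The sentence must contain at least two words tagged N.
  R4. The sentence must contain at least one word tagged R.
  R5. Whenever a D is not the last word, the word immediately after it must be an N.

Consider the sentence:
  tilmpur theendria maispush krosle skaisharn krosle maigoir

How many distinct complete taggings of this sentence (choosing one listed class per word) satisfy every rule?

Candidates per position — 1:tilmpur {D,A}; 2:theendria {C,A}; 3:maispush {R,C}; 4:krosle {R,N}; 5:skaisharn {N,C}; 6:krosle {R,N}; 7:maigoir {A}.
There are 64 candidate sequences in total.
Checking each against the rules leaves 12 sequences.
Count = 12.

12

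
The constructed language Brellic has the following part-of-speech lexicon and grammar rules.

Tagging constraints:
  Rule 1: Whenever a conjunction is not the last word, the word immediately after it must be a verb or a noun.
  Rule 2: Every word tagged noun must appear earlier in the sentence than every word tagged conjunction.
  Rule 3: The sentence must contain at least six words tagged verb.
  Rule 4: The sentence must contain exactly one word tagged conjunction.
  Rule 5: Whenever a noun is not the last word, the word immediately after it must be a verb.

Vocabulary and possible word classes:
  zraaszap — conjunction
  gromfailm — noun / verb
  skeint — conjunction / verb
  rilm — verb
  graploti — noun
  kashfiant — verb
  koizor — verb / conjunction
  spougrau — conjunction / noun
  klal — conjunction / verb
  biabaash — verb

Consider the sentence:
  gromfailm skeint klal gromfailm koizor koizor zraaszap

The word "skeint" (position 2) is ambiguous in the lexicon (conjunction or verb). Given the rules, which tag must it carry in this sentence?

verb

Candidates per position — 1:gromfailm {noun,verb}; 2:skeint {conjunction,verb}; 3:klal {conjunction,verb}; 4:gromfailm {noun,verb}; 5:koizor {verb,conjunction}; 6:koizor {verb,conjunction}; 7:zraaszap {conjunction}.
Position 1: noun is ruled out by rule 3; that leaves verb.
Position 2: conjunction is ruled out by rule 3; that leaves verb.
Position 3: conjunction is ruled out by rule 3; that leaves verb.
Position 4: noun is ruled out by rule 3; that leaves verb.
Position 5: conjunction is ruled out by rule 3; that leaves verb.
Position 6: conjunction is ruled out by rule 1; that leaves verb.
So the tagging must be: verb verb verb verb verb verb conjunction.
Rule-by-rule: rule 1 satisfied; rule 2 satisfied; rule 3 satisfied; rule 4 satisfied; rule 5 satisfied.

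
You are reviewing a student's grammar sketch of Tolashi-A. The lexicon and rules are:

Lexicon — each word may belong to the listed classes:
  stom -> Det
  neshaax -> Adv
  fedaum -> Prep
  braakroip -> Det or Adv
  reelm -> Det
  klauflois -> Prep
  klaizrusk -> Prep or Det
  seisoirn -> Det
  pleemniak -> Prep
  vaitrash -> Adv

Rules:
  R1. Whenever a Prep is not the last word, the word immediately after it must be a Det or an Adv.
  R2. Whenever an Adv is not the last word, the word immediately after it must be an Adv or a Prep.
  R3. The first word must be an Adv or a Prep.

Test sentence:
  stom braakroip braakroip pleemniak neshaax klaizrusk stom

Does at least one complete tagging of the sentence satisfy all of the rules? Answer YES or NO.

Candidates per position — 1:stom {Det}; 2:braakroip {Det,Adv}; 3:braakroip {Det,Adv}; 4:pleemniak {Prep}; 5:neshaax {Adv}; 6:klaizrusk {Prep,Det}; 7:stom {Det}.
Rule 3 cannot be satisfied by any choice of tags from the lexicon.
So there is no consistent tagging.

NO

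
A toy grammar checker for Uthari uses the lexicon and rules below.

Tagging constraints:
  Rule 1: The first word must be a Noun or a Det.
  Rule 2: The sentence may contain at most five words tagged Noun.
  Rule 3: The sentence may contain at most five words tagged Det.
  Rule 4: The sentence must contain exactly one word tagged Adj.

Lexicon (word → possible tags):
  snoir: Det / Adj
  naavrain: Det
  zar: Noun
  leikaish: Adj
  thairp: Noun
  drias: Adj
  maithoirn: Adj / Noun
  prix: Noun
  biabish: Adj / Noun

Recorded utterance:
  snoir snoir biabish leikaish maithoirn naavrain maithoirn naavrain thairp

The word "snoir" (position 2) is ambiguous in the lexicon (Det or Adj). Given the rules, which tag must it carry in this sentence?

Candidates per position — 1:snoir {Det,Adj}; 2:snoir {Det,Adj}; 3:biabish {Adj,Noun}; 4:leikaish {Adj}; 5:maithoirn {Adj,Noun}; 6:naavrain {Det}; 7:maithoirn {Adj,Noun}; 8:naavrain {Det}; 9:thairp {Noun}.
Position 1: tagging it Adj would leave rule 1 unsatisfiable, so it must be Det.
Position 2: tagging it Adj would leave rule 4 unsatisfiable, so it must be Det.
Position 3: tagging it Adj would leave rule 4 unsatisfiable, so it must be Noun.
Position 5: tagging it Adj would leave rule 4 unsatisfiable, so it must be Noun.
Position 7: tagging it Adj would leave rule 4 unsatisfiable, so it must be Noun.
So the tagging must be: Det Det Noun Adj Noun Det Noun Det Noun.
Rule-by-rule: rule 1 ok; rule 2 ok; rule 3 ok; rule 4 ok.

Det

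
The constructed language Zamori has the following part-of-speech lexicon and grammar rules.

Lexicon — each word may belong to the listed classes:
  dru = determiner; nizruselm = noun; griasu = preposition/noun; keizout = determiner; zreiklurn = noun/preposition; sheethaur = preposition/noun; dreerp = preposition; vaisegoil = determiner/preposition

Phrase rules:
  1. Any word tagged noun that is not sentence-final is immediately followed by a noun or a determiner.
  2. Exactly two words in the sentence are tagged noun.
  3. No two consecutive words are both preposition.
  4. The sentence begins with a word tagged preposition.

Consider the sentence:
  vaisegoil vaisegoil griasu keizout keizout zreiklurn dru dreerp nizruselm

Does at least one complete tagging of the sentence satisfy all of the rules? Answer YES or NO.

YES

Candidates per position — 1:vaisegoil {determiner,preposition}; 2:vaisegoil {determiner,preposition}; 3:griasu {preposition,noun}; 4:keizout {determiner}; 5:keizout {determiner}; 6:zreiklurn {noun,preposition}; 7:dru {determiner}; 8:dreerp {preposition}; 9:nizruselm {noun}.
One satisfying assignment: preposition determiner noun determiner determiner preposition determiner preposition noun.
Rule-by-rule: rule 1 holds; rule 2 holds; rule 3 holds; rule 4 holds.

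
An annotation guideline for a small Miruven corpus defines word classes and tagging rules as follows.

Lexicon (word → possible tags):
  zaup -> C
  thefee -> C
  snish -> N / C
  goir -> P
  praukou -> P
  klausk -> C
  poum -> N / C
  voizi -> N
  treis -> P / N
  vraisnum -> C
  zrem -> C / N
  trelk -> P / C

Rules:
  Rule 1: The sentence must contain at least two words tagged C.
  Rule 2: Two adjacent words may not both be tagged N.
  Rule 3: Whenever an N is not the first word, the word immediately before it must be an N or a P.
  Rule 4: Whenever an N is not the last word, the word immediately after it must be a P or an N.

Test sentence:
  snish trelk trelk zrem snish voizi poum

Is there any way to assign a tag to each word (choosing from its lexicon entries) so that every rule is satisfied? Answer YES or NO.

NO

Candidates per position — 1:snish {N,C}; 2:trelk {P,C}; 3:trelk {P,C}; 4:zrem {C,N}; 5:snish {N,C}; 6:voizi {N}; 7:poum {N,C}.
Every candidate sequence violates at least one rule; no consistent tagging exists.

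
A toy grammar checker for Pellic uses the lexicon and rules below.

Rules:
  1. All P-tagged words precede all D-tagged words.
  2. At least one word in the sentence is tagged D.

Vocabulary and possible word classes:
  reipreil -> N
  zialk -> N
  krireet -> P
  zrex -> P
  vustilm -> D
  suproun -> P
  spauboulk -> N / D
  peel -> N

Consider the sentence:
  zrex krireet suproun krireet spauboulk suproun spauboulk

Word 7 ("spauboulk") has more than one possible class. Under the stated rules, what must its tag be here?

D

Candidates per position — 1:zrex {P}; 2:krireet {P}; 3:suproun {P}; 4:krireet {P}; 5:spauboulk {N,D}; 6:suproun {P}; 7:spauboulk {N,D}.
If word 5 were D, no tagging could satisfy rule 1; so word 5 is N.
If word 7 were N, no tagging could satisfy rule 2; so word 7 is D.
The unique satisfying tagging is: P P P P N P D.
Verifying each rule — rule 1 satisfied; rule 2 satisfied.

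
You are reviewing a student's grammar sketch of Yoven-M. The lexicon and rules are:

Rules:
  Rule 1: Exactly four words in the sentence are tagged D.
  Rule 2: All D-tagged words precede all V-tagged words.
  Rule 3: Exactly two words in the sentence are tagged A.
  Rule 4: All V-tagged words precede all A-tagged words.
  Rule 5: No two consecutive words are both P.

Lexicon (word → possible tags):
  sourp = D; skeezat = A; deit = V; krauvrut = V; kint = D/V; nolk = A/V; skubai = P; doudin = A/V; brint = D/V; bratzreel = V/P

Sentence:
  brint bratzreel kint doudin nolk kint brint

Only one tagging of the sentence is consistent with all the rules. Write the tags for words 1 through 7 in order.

D P D A A D D

Candidates per position — 1:brint {D,V}; 2:bratzreel {V,P}; 3:kint {D,V}; 4:doudin {A,V}; 5:nolk {A,V}; 6:kint {D,V}; 7:brint {D,V}.
Word 1 cannot be V — rule 1 would then fail for every completion. It is D.
Word 3 cannot be V — rule 1 would then fail for every completion. It is D.
Word 4 cannot be V — rule 3 would then fail for every completion. It is A.
Word 5 cannot be V — rule 3 would then fail for every completion. It is A.
Word 6 cannot be V — rule 1 would then fail for every completion. It is D.
Word 7 cannot be V — rule 1 would then fail for every completion. It is D.
Word 2 cannot be V — rule 2 would then fail for every completion. It is P.
That leaves exactly one tagging: D P D A A D D.
Rule-by-rule: rule 1 ✓; rule 2 ✓; rule 3 ✓; rule 4 ✓; rule 5 ✓.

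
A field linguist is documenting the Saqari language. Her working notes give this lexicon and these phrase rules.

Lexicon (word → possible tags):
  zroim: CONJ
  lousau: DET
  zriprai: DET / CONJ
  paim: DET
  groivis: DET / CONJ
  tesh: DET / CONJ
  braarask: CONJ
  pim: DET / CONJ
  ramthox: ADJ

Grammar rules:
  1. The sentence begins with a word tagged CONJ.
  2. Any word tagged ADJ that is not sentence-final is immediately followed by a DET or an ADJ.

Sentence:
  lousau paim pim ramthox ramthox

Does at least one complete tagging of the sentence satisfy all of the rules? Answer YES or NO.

NO

Candidates per position — 1:lousau {DET}; 2:paim {DET}; 3:pim {DET,CONJ}; 4:ramthox {ADJ}; 5:ramthox {ADJ}.
Rule 1 cannot be satisfied by any choice of tags from the lexicon.
So there is no consistent tagging.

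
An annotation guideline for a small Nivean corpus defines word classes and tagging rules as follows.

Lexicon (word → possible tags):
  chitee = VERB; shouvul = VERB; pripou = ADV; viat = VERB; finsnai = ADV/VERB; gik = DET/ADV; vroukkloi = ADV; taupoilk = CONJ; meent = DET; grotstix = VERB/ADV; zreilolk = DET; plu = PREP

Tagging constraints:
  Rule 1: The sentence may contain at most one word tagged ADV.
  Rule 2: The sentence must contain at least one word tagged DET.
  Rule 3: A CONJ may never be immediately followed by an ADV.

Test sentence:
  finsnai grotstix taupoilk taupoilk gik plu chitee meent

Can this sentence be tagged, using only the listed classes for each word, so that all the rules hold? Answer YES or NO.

YES

Candidates per position — 1:finsnai {ADV,VERB}; 2:grotstix {VERB,ADV}; 3:taupoilk {CONJ}; 4:taupoilk {CONJ}; 5:gik {DET,ADV}; 6:plu {PREP}; 7:chitee {VERB}; 8:meent {DET}.
One satisfying assignment: VERB VERB CONJ CONJ DET PREP VERB DET.
Check: rule 1 ✓; rule 2 ✓; rule 3 ✓.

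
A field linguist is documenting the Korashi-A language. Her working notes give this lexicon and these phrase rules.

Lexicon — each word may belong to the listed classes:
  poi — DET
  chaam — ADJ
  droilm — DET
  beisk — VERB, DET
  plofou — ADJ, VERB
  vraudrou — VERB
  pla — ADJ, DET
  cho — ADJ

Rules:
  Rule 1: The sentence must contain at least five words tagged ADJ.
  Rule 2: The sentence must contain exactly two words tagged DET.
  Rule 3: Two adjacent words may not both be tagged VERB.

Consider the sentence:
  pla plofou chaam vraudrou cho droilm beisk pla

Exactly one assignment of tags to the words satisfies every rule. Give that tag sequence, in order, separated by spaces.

Candidates per position — 1:pla {ADJ,DET}; 2:plofou {ADJ,VERB}; 3:chaam {ADJ}; 4:vraudrou {VERB}; 5:cho {ADJ}; 6:droilm {DET}; 7:beisk {VERB,DET}; 8:pla {ADJ,DET}.
Position 1: tagging it DET would leave rule 1 unsatisfiable, so it must be ADJ.
Position 2: tagging it VERB would leave rule 1 unsatisfiable, so it must be ADJ.
Position 8: tagging it DET would leave rule 1 unsatisfiable, so it must be ADJ.
Position 7: tagging it VERB would leave rule 2 unsatisfiable, so it must be DET.
The only consistent sequence is: ADJ ADJ ADJ VERB ADJ DET DET ADJ.
Verifying each rule — rule 1 satisfied; rule 2 satisfied; rule 3 satisfied.

ADJ ADJ ADJ VERB ADJ DET DET ADJ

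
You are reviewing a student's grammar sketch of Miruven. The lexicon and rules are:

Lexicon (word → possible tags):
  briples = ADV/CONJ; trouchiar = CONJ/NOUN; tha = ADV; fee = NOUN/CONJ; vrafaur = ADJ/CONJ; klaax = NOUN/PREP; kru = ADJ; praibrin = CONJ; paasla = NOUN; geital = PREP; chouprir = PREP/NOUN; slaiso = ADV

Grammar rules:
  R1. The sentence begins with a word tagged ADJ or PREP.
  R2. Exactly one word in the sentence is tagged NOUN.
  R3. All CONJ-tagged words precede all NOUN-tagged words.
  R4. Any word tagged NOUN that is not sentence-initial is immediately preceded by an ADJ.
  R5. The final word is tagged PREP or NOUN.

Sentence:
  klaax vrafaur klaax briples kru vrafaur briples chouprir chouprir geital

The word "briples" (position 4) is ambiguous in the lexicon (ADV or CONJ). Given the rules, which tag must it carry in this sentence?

Candidates per position — 1:klaax {NOUN,PREP}; 2:vrafaur {ADJ,CONJ}; 3:klaax {NOUN,PREP}; 4:briples {ADV,CONJ}; 5:kru {ADJ}; 6:vrafaur {ADJ,CONJ}; 7:briples {ADV,CONJ}; 8:chouprir {PREP,NOUN}; 9:chouprir {PREP,NOUN}; 10:geital {PREP}.
At position 1, choosing NOUN makes rule 1 impossible to satisfy; hence PREP.
At position 8, choosing NOUN makes rule 4 impossible to satisfy; hence PREP.
At position 9, choosing NOUN makes rule 4 impossible to satisfy; hence PREP.
At position 3, choosing PREP makes rule 2 impossible to satisfy; hence NOUN.
At position 4, choosing CONJ makes rule 3 impossible to satisfy; hence ADV.
At position 6, choosing CONJ makes rule 3 impossible to satisfy; hence ADJ.
At position 7, choosing CONJ makes rule 3 impossible to satisfy; hence ADV.
At position 2, choosing CONJ makes rule 4 impossible to satisfy; hence ADJ.
The only consistent sequence is: PREP ADJ NOUN ADV ADJ ADJ ADV PREP PREP PREP.
Check: rule 1 holds; rule 2 holds; rule 3 holds; rule 4 holds; rule 5 holds.

ADV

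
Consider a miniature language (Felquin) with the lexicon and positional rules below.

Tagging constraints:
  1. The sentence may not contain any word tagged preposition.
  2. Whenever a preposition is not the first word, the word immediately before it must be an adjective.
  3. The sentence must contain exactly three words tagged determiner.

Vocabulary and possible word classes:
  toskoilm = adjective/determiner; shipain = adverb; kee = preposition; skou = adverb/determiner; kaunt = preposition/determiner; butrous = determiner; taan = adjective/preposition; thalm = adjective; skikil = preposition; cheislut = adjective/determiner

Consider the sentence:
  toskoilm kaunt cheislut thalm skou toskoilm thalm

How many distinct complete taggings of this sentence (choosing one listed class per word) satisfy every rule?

6

Candidates per position — 1:toskoilm {adjective,determiner}; 2:kaunt {preposition,determiner}; 3:cheislut {adjective,determiner}; 4:thalm {adjective}; 5:skou {adverb,determiner}; 6:toskoilm {adjective,determiner}; 7:thalm {adjective}.
There are 32 candidate sequences in total.
Checking each against the rules leaves 6 sequences.
Count = 6.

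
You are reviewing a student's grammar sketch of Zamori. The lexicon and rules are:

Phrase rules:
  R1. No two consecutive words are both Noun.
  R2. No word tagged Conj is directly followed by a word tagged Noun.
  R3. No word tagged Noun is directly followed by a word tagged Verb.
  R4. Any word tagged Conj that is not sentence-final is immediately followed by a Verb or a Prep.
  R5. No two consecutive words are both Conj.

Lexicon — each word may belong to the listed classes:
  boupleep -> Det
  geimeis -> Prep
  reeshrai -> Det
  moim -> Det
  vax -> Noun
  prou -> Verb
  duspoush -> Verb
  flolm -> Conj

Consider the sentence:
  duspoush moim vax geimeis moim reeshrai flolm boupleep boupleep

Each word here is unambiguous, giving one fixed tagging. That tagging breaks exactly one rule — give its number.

4

Fixed tagging: Verb Det Noun Prep Det Det Conj Det Det.
Rule check: R1 pass, R2 pass, R3 pass, R4 fail, R5 pass.
Only rule 4 fails.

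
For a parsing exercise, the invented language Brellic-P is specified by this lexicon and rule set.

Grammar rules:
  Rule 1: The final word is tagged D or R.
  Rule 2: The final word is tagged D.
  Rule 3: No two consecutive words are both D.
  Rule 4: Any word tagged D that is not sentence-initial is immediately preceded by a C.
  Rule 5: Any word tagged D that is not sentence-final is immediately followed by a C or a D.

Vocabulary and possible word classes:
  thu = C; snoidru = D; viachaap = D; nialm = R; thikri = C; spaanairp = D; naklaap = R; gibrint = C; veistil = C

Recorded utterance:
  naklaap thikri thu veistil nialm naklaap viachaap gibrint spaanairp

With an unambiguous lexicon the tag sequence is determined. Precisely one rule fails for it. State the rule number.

4

Fixed tagging: R C C C R R D C D.
Checking each rule: R1 holds, R2 holds, R3 holds, R4 violated, R5 holds.
Only rule 4 fails.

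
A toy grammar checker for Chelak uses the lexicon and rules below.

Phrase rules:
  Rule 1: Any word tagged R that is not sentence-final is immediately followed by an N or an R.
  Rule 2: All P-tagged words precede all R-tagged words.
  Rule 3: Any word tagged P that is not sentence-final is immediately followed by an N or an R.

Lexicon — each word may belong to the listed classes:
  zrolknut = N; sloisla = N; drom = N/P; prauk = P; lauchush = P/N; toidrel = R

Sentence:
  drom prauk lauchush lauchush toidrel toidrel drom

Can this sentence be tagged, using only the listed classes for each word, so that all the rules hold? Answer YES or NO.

Candidates per position — 1:drom {N,P}; 2:prauk {P}; 3:lauchush {P,N}; 4:lauchush {P,N}; 5:toidrel {R}; 6:toidrel {R}; 7:drom {N,P}.
One satisfying assignment: N P N P R R N.
Checking: rule 1 holds; rule 2 holds; rule 3 holds.

YES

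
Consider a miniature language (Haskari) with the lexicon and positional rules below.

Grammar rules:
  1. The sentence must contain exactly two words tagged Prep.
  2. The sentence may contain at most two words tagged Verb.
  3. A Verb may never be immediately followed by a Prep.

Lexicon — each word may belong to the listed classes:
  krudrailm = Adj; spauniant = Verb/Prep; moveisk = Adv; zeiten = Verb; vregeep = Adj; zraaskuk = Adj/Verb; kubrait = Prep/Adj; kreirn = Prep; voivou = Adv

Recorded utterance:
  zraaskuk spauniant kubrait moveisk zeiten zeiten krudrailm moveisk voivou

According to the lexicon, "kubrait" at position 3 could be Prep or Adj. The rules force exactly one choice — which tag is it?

Candidates per position — 1:zraaskuk {Adj,Verb}; 2:spauniant {Verb,Prep}; 3:kubrait {Prep,Adj}; 4:moveisk {Adv}; 5:zeiten {Verb}; 6:zeiten {Verb}; 7:krudrailm {Adj}; 8:moveisk {Adv}; 9:voivou {Adv}.
Position 1: Verb is ruled out by rule 2; that leaves Adj.
Position 2: Verb is ruled out by rule 1; that leaves Prep.
Position 3: Adj is ruled out by rule 1; that leaves Prep.
That leaves exactly one tagging: Adj Prep Prep Adv Verb Verb Adj Adv Adv.
Verifying each rule — rule 1 satisfied; rule 2 satisfied; rule 3 satisfied.

Prep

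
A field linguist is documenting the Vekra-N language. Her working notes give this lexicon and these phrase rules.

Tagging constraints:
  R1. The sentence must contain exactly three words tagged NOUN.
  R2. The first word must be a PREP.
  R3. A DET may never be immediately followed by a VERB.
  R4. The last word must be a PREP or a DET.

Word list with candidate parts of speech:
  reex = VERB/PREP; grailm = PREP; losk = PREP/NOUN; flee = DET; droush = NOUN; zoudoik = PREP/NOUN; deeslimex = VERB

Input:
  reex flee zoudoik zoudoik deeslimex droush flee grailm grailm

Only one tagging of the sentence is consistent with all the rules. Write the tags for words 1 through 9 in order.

PREP DET NOUN NOUN VERB NOUN DET PREP PREP

Candidates per position — 1:reex {VERB,PREP}; 2:flee {DET}; 3:zoudoik {PREP,NOUN}; 4:zoudoik {PREP,NOUN}; 5:deeslimex {VERB}; 6:droush {NOUN}; 7:flee {DET}; 8:grailm {PREP}; 9:grailm {PREP}.
Position 1: VERB is ruled out by rule 2; that leaves PREP.
Position 3: PREP is ruled out by rule 1; that leaves NOUN.
Position 4: PREP is ruled out by rule 1; that leaves NOUN.
So the tagging must be: PREP DET NOUN NOUN VERB NOUN DET PREP PREP.
Checking: rule 1 ✓; rule 2 ✓; rule 3 ✓; rule 4 ✓.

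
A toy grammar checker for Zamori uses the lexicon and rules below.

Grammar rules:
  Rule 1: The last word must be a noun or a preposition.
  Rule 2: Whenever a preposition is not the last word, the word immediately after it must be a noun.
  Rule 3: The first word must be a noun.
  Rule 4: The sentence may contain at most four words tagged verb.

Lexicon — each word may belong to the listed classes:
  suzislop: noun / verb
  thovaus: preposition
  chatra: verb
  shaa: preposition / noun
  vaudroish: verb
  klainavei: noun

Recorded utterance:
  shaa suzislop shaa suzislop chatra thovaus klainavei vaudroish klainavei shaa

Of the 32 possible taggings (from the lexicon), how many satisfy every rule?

12

Candidates per position — 1:shaa {preposition,noun}; 2:suzislop {noun,verb}; 3:shaa {preposition,noun}; 4:suzislop {noun,verb}; 5:chatra {verb}; 6:thovaus {preposition}; 7:klainavei {noun}; 8:vaudroish {verb}; 9:klainavei {noun}; 10:shaa {preposition,noun}.
There are 32 candidate sequences in total.
Checking each against the rules leaves 12 sequences.
Count = 12.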